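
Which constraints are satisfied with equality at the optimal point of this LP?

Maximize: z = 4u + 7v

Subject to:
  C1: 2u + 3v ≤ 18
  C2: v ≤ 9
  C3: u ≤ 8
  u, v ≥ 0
Optimal: u = 0, v = 6
Slack at optimum:
  C1: slack = 0 (binding)
  C2: slack = 3
  C3: slack = 8
  u ≥ 0: u = 0 (binding)
  v ≥ 0: v = 6
Binding constraints: C1, u ≥ 0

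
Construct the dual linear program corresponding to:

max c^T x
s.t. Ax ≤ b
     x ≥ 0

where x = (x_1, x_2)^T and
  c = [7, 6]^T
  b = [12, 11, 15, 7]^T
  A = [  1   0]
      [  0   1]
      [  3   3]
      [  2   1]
Minimize: z = 12y1 + 11y2 + 15y3 + 7y4

Subject to:
  C1: -y1 - 3y3 - 2y4 ≤ -7
  C2: -y2 - 3y3 - y4 ≤ -6
  y1, y2, y3, y4 ≥ 0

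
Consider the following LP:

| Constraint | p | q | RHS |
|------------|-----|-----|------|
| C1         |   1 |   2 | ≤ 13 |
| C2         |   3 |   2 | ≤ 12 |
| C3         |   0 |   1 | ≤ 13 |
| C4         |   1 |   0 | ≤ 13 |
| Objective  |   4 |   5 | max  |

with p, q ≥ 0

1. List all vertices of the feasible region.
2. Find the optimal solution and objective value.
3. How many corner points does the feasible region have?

1. (0, 0), (4, 0), (0, 6)
2. p = 0, q = 6, z = 30
3. 3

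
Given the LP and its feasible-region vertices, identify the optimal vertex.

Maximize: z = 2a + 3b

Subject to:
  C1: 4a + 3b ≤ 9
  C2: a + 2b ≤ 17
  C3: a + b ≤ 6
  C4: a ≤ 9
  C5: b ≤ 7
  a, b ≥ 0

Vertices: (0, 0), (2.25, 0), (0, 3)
Evaluating z = 2a + 3b at each vertex:
  (0, 0): z = 0
  (2.25, 0): z = 4.5
  (0, 3): z = 9

The largest value is z = 9, attained at (0, 3).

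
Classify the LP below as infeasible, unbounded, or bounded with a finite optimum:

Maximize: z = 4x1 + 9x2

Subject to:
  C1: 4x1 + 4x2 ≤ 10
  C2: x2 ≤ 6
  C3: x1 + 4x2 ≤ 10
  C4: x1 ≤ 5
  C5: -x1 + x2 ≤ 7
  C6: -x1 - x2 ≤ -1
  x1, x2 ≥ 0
The point (0, 2.5) satisfies every constraint, so the LP is feasible; the constraints give x1 ≤ 5 and x2 ≤ 6, which with x1, x2 ≥ 0 keep the feasible region inside a bounded box. A feasible, bounded LP attains a finite optimum at a vertex.

Evaluating z = 4x1 + 9x2 at each vertex:
  (1, 0): z = 4
  (2.5, 0): z = 10
  (0, 2.5): z = 22.5
  (0, 1): z = 9

The LP has an optimal solution: (0, 2.5) with z = 22.5.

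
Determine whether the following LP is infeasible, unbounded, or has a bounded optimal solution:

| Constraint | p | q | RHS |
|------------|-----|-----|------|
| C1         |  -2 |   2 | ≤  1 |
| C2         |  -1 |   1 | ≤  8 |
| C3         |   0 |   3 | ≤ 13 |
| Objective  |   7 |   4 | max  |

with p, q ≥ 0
Feasible point: (0, 0) satisfies every constraint, so the LP is feasible.
Direction d = (1, 0): for each constraint row a, a·d ≤ 0 —
  (-2)(1) + (2)(0) = -2 ≤ 0
  (-1)(1) + (1)(0) = -1 ≤ 0
  (0)(1) + (3)(0) = 0 ≤ 0
and d ≥ 0, so (0, 0) + t·d stays feasible for every t ≥ 0. Along this ray z = 7p + 4q changes by 7 per unit t, so z → +∞.

The LP is unbounded; z can be made arbitrarily large.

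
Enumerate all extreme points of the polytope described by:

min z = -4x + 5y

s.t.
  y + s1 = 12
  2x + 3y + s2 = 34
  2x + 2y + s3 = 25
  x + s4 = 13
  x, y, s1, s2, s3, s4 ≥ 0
Each vertex is the intersection of two constraint boundaries that also satisfies all remaining constraints:
  x = 0 and y = 0 → (0, 0)
  2x + 2y = 25 and y = 0 → (12.5, 0)
  2x + 3y = 34 and 2x + 2y = 25 → (3.5, 9)
  2x + 3y = 34 and x = 0 → (0, 11.33)

Vertices: (0, 0), (12.5, 0), (3.5, 9), (0, 11.33)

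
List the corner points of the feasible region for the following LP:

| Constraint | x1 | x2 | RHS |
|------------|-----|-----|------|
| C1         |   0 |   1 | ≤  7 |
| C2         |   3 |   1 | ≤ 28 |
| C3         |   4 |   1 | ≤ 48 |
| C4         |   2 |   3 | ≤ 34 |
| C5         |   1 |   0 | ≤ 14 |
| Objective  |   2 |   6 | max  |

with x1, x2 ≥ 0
Each vertex is the intersection of two constraint boundaries that also satisfies all remaining constraints:
  x1 = 0 and x2 = 0 → (0, 0)
  3x1 + x2 = 28 and x2 = 0 → (9.333, 0)
  3x1 + x2 = 28 and 2x1 + 3x2 = 34 → (7.143, 6.571)
  x2 = 7 and 2x1 + 3x2 = 34 → (6.5, 7)
  x2 = 7 and x1 = 0 → (0, 7)

Vertices: (0, 0), (9.333, 0), (7.143, 6.571), (6.5, 7), (0, 7)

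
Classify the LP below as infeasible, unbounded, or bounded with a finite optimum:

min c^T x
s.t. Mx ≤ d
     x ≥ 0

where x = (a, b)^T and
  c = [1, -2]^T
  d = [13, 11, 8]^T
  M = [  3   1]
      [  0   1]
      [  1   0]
The point (0, 11) satisfies every constraint, so the LP is feasible; the constraints give a ≤ 8 and b ≤ 11, which with a, b ≥ 0 keep the feasible region inside a bounded box. A feasible, bounded LP attains a finite optimum at a vertex.

Evaluating z = a - 2b at each vertex:
  (0, 0): z = 0
  (4.333, 0): z = 4.333
  (0.6667, 11): z = -21.33
  (0, 11): z = -22

Bounded optimum: z* = -22 at (0, 11).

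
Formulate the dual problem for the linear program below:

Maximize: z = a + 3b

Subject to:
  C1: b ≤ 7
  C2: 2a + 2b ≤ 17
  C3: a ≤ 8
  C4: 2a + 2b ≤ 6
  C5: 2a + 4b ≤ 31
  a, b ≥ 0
Minimize: z = 7y1 + 17y2 + 8y3 + 6y4 + 31y5

Subject to:
  C1: -2y2 - y3 - 2y4 - 2y5 ≤ -1
  C2: -y1 - 2y2 - 2y4 - 4y5 ≤ -3
  y1, y2, y3, y4, y5 ≥ 0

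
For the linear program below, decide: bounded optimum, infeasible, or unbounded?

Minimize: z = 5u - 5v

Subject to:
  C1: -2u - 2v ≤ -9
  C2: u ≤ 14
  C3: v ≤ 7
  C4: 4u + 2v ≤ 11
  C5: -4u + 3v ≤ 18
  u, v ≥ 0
The point (0, 5.5) satisfies every constraint, so the LP is feasible; the constraints give u ≤ 14 and v ≤ 7, which with u, v ≥ 0 keep the feasible region inside a bounded box. A feasible, bounded LP attains a finite optimum at a vertex.

The LP has an optimal solution: (0, 5.5) with z = -27.5.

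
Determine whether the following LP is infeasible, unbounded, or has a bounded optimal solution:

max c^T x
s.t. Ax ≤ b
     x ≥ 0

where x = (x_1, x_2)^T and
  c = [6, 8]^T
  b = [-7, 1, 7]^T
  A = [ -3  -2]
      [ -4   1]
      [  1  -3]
Feasible point: (1, 2) satisfies every constraint, so the LP is feasible.
Direction d = (1, 1): for each constraint row a, a·d ≤ 0 —
  (-3)(1) + (-2)(1) = -5 ≤ 0
  (-4)(1) + (1)(1) = -3 ≤ 0
  (1)(1) + (-3)(1) = -2 ≤ 0
and d ≥ 0, so (1, 2) + t·d stays feasible for every t ≥ 0. Along this ray z = 6x_1 + 8x_2 changes by 14 per unit t, so z → +∞.

Unbounded: there is a feasible ray along which z → +∞.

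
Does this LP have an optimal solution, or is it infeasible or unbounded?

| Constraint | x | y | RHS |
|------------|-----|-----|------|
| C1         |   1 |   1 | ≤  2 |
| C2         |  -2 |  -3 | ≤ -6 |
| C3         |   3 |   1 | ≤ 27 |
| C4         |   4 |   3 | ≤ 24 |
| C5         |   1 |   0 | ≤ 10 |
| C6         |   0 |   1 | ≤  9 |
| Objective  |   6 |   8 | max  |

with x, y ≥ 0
The point (0, 2) satisfies every constraint, so the LP is feasible; the constraints give x ≤ 10 and y ≤ 9, which with x, y ≥ 0 keep the feasible region inside a bounded box. A feasible, bounded LP attains a finite optimum at a vertex.

Evaluating z = 6x + 8y at each vertex:
  (0, 2): z = 16

Feasible with finite optimum z* = 16 at (0, 2).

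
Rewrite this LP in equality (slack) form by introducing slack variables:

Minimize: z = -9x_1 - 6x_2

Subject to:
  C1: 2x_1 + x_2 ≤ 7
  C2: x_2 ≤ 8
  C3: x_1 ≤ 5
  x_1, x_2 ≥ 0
min z = -9x_1 - 6x_2

s.t.
  2x_1 + x_2 + s1 = 7
  x_2 + s2 = 8
  x_1 + s3 = 5
  x_1, x_2, s1, s2, s3 ≥ 0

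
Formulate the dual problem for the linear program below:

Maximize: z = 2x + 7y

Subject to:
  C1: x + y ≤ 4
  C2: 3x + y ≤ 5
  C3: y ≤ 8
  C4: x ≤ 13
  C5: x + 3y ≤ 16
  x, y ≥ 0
Minimize: z = 4y1 + 5y2 + 8y3 + 13y4 + 16y5

Subject to:
  C1: -y1 - 3y2 - y4 - y5 ≤ -2
  C2: -y1 - y2 - y3 - 3y5 ≤ -7
  y1, y2, y3, y4, y5 ≥ 0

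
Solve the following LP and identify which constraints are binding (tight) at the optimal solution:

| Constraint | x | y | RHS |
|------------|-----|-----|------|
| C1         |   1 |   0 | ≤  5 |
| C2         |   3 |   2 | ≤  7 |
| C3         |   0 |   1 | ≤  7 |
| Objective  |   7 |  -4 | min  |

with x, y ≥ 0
Optimal: x = 0, y = 3.5
Slack at optimum:
  C1: slack = 5
  C2: slack = 0 (binding)
  C3: slack = 3.5
  x ≥ 0: x = 0 (binding)
  y ≥ 0: y = 3.5
Binding constraints: C2, x ≥ 0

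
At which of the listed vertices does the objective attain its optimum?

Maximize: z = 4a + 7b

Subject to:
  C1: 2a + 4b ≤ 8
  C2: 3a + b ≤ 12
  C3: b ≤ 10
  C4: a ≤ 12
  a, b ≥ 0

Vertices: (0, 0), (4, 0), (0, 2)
Evaluating z = 4a + 7b at each vertex:
  (0, 0): z = 0
  (4, 0): z = 16
  (0, 2): z = 14

The largest value is z = 16, attained at (4, 0).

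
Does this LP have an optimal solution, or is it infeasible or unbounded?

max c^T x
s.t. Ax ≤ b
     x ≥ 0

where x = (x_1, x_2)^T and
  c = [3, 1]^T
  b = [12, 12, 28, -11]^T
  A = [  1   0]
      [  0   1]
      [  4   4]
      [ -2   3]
The point (7, 0) satisfies every constraint, so the LP is feasible; the constraints give x_1 ≤ 12 and x_2 ≤ 12, which with x_1, x_2 ≥ 0 keep the feasible region inside a bounded box. A feasible, bounded LP attains a finite optimum at a vertex.

Evaluating z = 3x_1 + x_2 at each vertex:
  (5.5, 0): z = 16.5
  (7, 0): z = 21
  (6.4, 0.6): z = 19.8

Feasible with finite optimum z* = 21 at (7, 0).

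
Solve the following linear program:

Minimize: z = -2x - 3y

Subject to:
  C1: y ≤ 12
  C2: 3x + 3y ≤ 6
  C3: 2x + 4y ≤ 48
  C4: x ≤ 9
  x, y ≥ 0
Each vertex is the intersection of two constraint boundaries that also satisfies all remaining constraints:
  x = 0 and y = 0 → (0, 0)
  3x + 3y = 6 and y = 0 → (2, 0)
  3x + 3y = 6 and x = 0 → (0, 2)

Evaluating z = -2x - 3y at each vertex:
  (0, 0): z = 0
  (2, 0): z = -4
  (0, 2): z = -6

The minimum is at (0, 2) with z = -6.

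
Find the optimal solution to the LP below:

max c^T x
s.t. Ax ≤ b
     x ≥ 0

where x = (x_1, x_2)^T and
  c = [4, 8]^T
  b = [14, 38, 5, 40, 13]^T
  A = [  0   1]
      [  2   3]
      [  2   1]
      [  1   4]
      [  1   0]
Each vertex is the intersection of two constraint boundaries that also satisfies all remaining constraints:
  x_1 = 0 and x_2 = 0 → (0, 0)
  2x_1 + x_2 = 5 and x_2 = 0 → (2.5, 0)
  2x_1 + x_2 = 5 and x_1 = 0 → (0, 5)

Evaluating z = 4x_1 + 8x_2 at each vertex:
  (0, 0): z = 0
  (2.5, 0): z = 10
  (0, 5): z = 40

The maximum is at (0, 5) with z = 40.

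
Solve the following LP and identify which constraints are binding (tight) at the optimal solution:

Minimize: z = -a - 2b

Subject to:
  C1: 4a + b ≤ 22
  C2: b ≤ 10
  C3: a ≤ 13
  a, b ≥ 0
Optimal: a = 3, b = 10
Slack at optimum:
  C1: slack = 0 (binding)
  C2: slack = 0 (binding)
  C3: slack = 10
  a ≥ 0: a = 3
  b ≥ 0: b = 10
Binding constraints: C1, C2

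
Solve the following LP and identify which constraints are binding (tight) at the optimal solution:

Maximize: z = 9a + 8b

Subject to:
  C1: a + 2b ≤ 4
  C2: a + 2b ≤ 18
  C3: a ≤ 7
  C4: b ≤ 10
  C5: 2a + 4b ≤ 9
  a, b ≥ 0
Optimal: a = 4, b = 0
Binding: C1, b ≥ 0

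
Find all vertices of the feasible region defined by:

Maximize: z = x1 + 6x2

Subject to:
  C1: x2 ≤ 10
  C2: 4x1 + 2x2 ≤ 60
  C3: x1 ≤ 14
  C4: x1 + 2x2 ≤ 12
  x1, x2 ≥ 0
Each vertex is the intersection of two constraint boundaries that also satisfies all remaining constraints:
  x1 = 0 and x2 = 0 → (0, 0)
  x1 + 2x2 = 12 and x2 = 0 → (12, 0)
  x1 + 2x2 = 12 and x1 = 0 → (0, 6)

Vertices: (0, 0), (12, 0), (0, 6)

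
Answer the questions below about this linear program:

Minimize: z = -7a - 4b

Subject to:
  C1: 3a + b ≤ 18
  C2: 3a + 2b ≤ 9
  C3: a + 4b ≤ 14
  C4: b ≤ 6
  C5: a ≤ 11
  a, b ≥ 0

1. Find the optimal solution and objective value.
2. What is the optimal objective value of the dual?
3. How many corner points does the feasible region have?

1. a = 3, b = 0, z = -21
2. -21 (by strong duality, equal to the primal optimum)
3. 4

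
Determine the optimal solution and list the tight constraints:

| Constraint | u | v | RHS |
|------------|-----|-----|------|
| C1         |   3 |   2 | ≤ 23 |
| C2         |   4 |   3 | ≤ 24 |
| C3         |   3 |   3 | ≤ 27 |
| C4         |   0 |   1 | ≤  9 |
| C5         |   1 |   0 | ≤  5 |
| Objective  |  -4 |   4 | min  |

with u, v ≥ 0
Optimal: u = 5, v = 0
Slack at optimum:
  C1: slack = 8
  C2: slack = 4
  C3: slack = 12
  C4: slack = 9
  C5: slack = 0 (binding)
  u ≥ 0: u = 5
  v ≥ 0: v = 0 (binding)
Binding constraints: C5, v ≥ 0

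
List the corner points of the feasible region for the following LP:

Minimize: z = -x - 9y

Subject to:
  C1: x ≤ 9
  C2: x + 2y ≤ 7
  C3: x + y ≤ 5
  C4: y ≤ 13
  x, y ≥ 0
Each vertex is the intersection of two constraint boundaries that also satisfies all remaining constraints:
  x = 0 and y = 0 → (0, 0)
  x + y = 5 and y = 0 → (5, 0)
  x + 2y = 7 and x + y = 5 → (3, 2)
  x + 2y = 7 and x = 0 → (0, 3.5)

Vertices: (0, 0), (5, 0), (3, 2), (0, 3.5)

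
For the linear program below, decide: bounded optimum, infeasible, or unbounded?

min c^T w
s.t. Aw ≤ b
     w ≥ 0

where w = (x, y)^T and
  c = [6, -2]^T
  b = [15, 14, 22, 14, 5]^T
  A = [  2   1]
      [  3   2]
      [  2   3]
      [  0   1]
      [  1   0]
The point (0, 7) satisfies every constraint, so the LP is feasible; the constraints give x ≤ 5 and y ≤ 14, which with x, y ≥ 0 keep the feasible region inside a bounded box. A feasible, bounded LP attains a finite optimum at a vertex.

Evaluating z = 6x - 2y at each vertex:
  (0, 0): z = 0
  (4.667, 0): z = 28
  (0, 7): z = -14

The LP has an optimal solution: (0, 7) with z = -14.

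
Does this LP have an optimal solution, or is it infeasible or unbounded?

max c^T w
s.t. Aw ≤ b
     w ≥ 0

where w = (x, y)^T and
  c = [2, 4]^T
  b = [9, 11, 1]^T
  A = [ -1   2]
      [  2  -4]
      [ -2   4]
Feasible point: (0, 0) satisfies every constraint, so the LP is feasible.
Direction d = (2, 1): for each constraint row a, a·d ≤ 0 —
  (-1)(2) + (2)(1) = 0 ≤ 0
  (2)(2) + (-4)(1) = 0 ≤ 0
  (-2)(2) + (4)(1) = 0 ≤ 0
and d ≥ 0, so (0, 0) + t·d stays feasible for every t ≥ 0. Along this ray z = 2x + 4y changes by 8 per unit t, so z → +∞.

Unbounded — the objective can increase without bound over the feasible region.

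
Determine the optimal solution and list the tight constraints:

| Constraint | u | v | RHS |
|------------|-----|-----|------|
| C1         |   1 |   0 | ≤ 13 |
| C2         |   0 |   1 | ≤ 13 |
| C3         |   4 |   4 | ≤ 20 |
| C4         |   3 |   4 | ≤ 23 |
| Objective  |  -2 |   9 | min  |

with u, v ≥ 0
Optimal: u = 5, v = 0
Slack at optimum:
  C1: slack = 8
  C2: slack = 13
  C3: slack = 0 (binding)
  C4: slack = 8
  u ≥ 0: u = 5
  v ≥ 0: v = 0 (binding)
Binding constraints: C3, v ≥ 0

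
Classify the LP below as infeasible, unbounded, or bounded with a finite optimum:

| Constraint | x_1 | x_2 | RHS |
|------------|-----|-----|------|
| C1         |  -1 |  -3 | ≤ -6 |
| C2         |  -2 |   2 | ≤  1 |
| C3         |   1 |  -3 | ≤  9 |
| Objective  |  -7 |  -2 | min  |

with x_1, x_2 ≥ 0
Feasible point: (2, 2) satisfies every constraint, so the LP is feasible.
Direction d = (1, 1): for each constraint row a, a·d ≤ 0 —
  (-1)(1) + (-3)(1) = -4 ≤ 0
  (-2)(1) + (2)(1) = 0 ≤ 0
  (1)(1) + (-3)(1) = -2 ≤ 0
and d ≥ 0, so (2, 2) + t·d stays feasible for every t ≥ 0. Along this ray z = -7x_1 - 2x_2 changes by -9 per unit t, so z → −∞.

Unbounded: there is a feasible ray along which z → −∞.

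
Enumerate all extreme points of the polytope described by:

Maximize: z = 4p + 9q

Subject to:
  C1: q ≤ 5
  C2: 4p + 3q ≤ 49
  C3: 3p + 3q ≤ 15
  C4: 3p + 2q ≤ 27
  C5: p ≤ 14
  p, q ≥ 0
Each vertex is the intersection of two constraint boundaries that also satisfies all remaining constraints:
  p = 0 and q = 0 → (0, 0)
  3p + 3q = 15 and q = 0 → (5, 0)
  q = 5 and 3p + 3q = 15 → (0, 5)

Vertices: (0, 0), (5, 0), (0, 5)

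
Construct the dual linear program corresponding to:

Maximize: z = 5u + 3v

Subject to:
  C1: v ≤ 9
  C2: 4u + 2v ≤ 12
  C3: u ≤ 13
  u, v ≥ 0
Minimize: z = 9y1 + 12y2 + 13y3

Subject to:
  C1: -4y2 - y3 ≤ -5
  C2: -y1 - 2y2 ≤ -3
  y1, y2, y3 ≥ 0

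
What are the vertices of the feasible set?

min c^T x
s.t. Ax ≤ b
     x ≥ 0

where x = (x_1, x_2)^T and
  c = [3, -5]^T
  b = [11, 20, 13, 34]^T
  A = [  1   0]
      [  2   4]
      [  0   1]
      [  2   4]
Each vertex is the intersection of two constraint boundaries that also satisfies all remaining constraints:
  x_1 = 0 and x_2 = 0 → (0, 0)
  2x_1 + 4x_2 = 20 and x_2 = 0 → (10, 0)
  2x_1 + 4x_2 = 20 and x_1 = 0 → (0, 5)

Vertices: (0, 0), (10, 0), (0, 5)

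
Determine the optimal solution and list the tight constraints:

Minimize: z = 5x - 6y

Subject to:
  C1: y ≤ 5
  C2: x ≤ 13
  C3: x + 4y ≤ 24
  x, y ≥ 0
Optimal: x = 0, y = 5
Binding: C1, x ≥ 0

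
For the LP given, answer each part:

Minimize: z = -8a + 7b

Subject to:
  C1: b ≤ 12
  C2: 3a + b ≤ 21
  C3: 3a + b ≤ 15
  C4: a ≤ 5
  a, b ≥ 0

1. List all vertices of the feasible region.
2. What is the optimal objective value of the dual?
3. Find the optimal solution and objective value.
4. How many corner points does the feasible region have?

1. (0, 0), (5, 0), (1, 12), (0, 12)
2. -40 (by strong duality, equal to the primal optimum)
3. a = 5, b = 0, z = -40
4. 4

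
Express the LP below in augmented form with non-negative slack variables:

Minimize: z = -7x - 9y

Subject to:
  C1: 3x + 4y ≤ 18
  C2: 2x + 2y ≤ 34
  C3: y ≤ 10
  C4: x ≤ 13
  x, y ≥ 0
min z = -7x - 9y

s.t.
  3x + 4y + s1 = 18
  2x + 2y + s2 = 34
  y + s3 = 10
  x + s4 = 13
  x, y, s1, s2, s3, s4 ≥ 0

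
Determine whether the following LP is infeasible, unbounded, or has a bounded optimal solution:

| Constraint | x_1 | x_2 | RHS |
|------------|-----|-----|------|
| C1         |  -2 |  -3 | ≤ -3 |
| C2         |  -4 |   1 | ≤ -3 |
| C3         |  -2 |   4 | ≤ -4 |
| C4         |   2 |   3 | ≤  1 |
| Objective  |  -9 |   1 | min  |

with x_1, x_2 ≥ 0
C4 requires 2x_1 + 3x_2 ≤ 1, while C1 (-2x_1 - 3x_2 ≤ -3) is equivalent to 2x_1 + 3x_2 ≥ 3. Together they would need 3 ≤ 2x_1 + 3x_2 ≤ 1, which is impossible since 3 > 1. No point satisfies all constraints.

The feasible region is empty; the LP is infeasible.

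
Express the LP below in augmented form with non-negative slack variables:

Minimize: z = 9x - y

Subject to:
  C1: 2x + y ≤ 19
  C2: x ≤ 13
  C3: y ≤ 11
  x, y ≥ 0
min z = 9x - y

s.t.
  2x + y + s1 = 19
  x + s2 = 13
  y + s3 = 11
  x, y, s1, s2, s3 ≥ 0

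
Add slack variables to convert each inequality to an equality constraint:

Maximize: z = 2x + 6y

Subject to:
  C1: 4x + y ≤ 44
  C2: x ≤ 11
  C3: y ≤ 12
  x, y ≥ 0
max z = 2x + 6y

s.t.
  4x + y + s1 = 44
  x + s2 = 11
  y + s3 = 12
  x, y, s1, s2, s3 ≥ 0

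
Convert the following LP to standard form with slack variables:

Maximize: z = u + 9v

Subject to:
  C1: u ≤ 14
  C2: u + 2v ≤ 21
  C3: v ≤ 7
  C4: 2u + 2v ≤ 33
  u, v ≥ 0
max z = u + 9v

s.t.
  u + s1 = 14
  u + 2v + s2 = 21
  v + s3 = 7
  2u + 2v + s4 = 33
  u, v, s1, s2, s3, s4 ≥ 0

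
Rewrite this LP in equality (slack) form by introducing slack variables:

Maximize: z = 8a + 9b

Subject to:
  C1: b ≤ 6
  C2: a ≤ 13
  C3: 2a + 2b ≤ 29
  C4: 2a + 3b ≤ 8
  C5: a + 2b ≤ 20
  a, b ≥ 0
max z = 8a + 9b

s.t.
  b + s1 = 6
  a + s2 = 13
  2a + 2b + s3 = 29
  2a + 3b + s4 = 8
  a + 2b + s5 = 20
  a, b, s1, s2, s3, s4, s5 ≥ 0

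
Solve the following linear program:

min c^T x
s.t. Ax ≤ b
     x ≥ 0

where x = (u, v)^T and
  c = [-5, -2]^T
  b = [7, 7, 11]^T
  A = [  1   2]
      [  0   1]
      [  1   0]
u = 7, v = 0, z = -35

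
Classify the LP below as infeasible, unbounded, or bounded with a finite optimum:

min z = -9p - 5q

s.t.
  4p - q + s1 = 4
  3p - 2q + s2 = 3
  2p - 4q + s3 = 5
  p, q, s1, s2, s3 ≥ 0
Feasible point: (0, 0) satisfies every constraint, so the LP is feasible.
Direction d = (0, 1): for each constraint row a, a·d ≤ 0 —
  (4)(0) + (-1)(1) = -1 ≤ 0
  (3)(0) + (-2)(1) = -2 ≤ 0
  (2)(0) + (-4)(1) = -4 ≤ 0
and d ≥ 0, so (0, 0) + t·d stays feasible for every t ≥ 0. Along this ray z = -9p - 5q changes by -5 per unit t, so z → −∞.

Unbounded — the objective can decrease without bound over the feasible region.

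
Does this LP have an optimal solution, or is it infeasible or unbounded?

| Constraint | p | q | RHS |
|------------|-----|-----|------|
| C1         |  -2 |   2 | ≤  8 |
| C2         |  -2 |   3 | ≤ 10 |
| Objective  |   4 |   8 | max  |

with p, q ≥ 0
Feasible point: (0, 0) satisfies every constraint, so the LP is feasible.
Direction d = (1, 0): for each constraint row a, a·d ≤ 0 —
  (-2)(1) + (2)(0) = -2 ≤ 0
  (-2)(1) + (3)(0) = -2 ≤ 0
and d ≥ 0, so (0, 0) + t·d stays feasible for every t ≥ 0. Along this ray z = 4p + 8q changes by 4 per unit t, so z → +∞.

Unbounded — the objective can increase without bound over the feasible region.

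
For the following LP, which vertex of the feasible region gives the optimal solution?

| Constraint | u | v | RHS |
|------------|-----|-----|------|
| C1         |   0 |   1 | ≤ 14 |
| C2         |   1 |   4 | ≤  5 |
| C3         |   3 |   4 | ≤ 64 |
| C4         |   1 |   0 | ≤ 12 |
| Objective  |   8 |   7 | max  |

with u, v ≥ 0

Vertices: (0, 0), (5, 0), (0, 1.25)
Evaluating z = 8u + 7v at each vertex:
  (0, 0): z = 0
  (5, 0): z = 40
  (0, 1.25): z = 8.75

The largest value is z = 40, attained at (5, 0).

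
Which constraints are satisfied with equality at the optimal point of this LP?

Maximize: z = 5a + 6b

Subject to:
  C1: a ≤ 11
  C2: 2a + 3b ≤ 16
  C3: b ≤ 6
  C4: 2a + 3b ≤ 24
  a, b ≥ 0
Optimal: a = 8, b = 0
Slack at optimum:
  C1: slack = 3
  C2: slack = 0 (binding)
  C3: slack = 6
  C4: slack = 8
  a ≥ 0: a = 8
  b ≥ 0: b = 0 (binding)
Binding constraints: C2, b ≥ 0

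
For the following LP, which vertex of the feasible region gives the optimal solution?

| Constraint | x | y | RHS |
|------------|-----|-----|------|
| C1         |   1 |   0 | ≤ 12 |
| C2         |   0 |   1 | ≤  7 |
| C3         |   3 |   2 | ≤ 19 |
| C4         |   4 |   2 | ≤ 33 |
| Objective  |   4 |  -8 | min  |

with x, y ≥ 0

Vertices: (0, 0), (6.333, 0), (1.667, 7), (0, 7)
Evaluating z = 4x - 8y at each vertex:
  (0, 0): z = 0
  (6.333, 0): z = 25.33
  (1.667, 7): z = -49.33
  (0, 7): z = -56

The smallest value is z = -56, attained at (0, 7).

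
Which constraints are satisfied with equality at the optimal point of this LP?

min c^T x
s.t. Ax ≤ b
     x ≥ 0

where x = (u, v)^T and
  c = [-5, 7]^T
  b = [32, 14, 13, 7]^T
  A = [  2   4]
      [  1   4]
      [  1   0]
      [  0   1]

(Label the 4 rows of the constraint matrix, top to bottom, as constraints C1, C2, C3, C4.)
Optimal: u = 13, v = 0
Slack at optimum:
  C1: slack = 6
  C2: slack = 1
  C3: slack = 0 (binding)
  C4: slack = 7
  u ≥ 0: u = 13
  v ≥ 0: v = 0 (binding)
Binding constraints: C3, v ≥ 0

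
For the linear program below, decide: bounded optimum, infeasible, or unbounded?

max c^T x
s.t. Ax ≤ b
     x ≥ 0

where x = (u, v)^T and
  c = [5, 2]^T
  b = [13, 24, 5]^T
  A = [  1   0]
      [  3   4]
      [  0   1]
The point (8, 0) satisfies every constraint, so the LP is feasible; the constraints give u ≤ 13 and v ≤ 5, which with u, v ≥ 0 keep the feasible region inside a bounded box. A feasible, bounded LP attains a finite optimum at a vertex.

Feasible with finite optimum z* = 40 at (8, 0).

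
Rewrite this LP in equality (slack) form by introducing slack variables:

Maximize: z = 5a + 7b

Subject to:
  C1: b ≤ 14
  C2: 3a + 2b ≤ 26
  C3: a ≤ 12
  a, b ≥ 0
max z = 5a + 7b

s.t.
  b + s1 = 14
  3a + 2b + s2 = 26
  a + s3 = 12
  a, b, s1, s2, s3 ≥ 0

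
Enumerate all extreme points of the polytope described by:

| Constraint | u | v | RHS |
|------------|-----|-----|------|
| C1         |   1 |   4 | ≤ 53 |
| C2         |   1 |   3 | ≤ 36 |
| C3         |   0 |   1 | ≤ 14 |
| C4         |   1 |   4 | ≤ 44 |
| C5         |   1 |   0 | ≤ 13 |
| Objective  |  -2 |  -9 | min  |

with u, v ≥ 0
Each vertex is the intersection of two constraint boundaries that also satisfies all remaining constraints:
  u = 0 and v = 0 → (0, 0)
  u = 13 and v = 0 → (13, 0)
  u + 3v = 36 and u = 13 → (13, 7.667)
  u + 3v = 36 and u + 4v = 44 → (12, 8)
  u + 4v = 44 and u = 0 → (0, 11)

Vertices: (0, 0), (13, 0), (13, 7.667), (12, 8), (0, 11)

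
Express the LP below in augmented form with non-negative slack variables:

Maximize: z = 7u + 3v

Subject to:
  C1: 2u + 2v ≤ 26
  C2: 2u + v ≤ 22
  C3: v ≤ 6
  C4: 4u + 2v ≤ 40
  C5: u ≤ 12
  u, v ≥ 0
max z = 7u + 3v

s.t.
  2u + 2v + s1 = 26
  2u + v + s2 = 22
  v + s3 = 6
  4u + 2v + s4 = 40
  u + s5 = 12
  u, v, s1, s2, s3, s4, s5 ≥ 0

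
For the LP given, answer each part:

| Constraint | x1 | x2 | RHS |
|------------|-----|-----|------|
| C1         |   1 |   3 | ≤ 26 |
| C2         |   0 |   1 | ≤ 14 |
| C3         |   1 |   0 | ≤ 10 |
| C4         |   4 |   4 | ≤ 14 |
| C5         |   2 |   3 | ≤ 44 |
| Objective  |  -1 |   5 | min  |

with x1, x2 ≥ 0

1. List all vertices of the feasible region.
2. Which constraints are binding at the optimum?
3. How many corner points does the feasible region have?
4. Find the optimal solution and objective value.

1. (0, 0), (3.5, 0), (0, 3.5)
2. C4, x2 ≥ 0
3. 3
4. x1 = 3.5, x2 = 0, z = -3.5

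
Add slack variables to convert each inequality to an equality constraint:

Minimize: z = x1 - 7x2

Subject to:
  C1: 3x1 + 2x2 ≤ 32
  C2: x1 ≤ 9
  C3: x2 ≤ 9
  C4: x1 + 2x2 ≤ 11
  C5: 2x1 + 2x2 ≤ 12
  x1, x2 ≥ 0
min z = x1 - 7x2

s.t.
  3x1 + 2x2 + s1 = 32
  x1 + s2 = 9
  x2 + s3 = 9
  x1 + 2x2 + s4 = 11
  2x1 + 2x2 + s5 = 12
  x1, x2, s1, s2, s3, s4, s5 ≥ 0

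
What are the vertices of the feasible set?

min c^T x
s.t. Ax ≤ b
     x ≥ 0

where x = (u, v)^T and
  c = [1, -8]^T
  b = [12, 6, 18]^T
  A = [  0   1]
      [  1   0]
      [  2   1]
Each vertex is the intersection of two constraint boundaries that also satisfies all remaining constraints:
  u = 0 and v = 0 → (0, 0)
  u = 6 and v = 0 → (6, 0)
  u = 6 and 2u + v = 18 → (6, 6)
  v = 12 and 2u + v = 18 → (3, 12)
  v = 12 and u = 0 → (0, 12)

Vertices: (0, 0), (6, 0), (6, 6), (3, 12), (0, 12)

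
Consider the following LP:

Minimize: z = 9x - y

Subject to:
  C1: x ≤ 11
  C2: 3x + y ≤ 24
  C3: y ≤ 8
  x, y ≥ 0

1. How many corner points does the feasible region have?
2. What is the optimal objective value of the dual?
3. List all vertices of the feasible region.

1. 4
2. -8 (by strong duality, equal to the primal optimum)
3. (0, 0), (8, 0), (5.333, 8), (0, 8)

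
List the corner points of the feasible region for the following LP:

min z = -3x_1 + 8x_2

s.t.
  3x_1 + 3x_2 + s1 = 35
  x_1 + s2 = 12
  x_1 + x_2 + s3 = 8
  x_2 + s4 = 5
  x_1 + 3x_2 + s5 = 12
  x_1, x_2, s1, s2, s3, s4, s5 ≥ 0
Each vertex is the intersection of two constraint boundaries that also satisfies all remaining constraints:
  x_1 = 0 and x_2 = 0 → (0, 0)
  x_1 + x_2 = 8 and x_2 = 0 → (8, 0)
  x_1 + x_2 = 8 and x_1 + 3x_2 = 12 → (6, 2)
  x_1 + 3x_2 = 12 and x_1 = 0 → (0, 4)

Vertices: (0, 0), (8, 0), (6, 2), (0, 4)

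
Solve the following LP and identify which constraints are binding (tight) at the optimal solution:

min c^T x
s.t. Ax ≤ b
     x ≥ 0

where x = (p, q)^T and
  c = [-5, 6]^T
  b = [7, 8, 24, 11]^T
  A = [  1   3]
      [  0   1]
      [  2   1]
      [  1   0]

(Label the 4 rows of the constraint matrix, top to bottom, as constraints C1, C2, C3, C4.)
Optimal: p = 7, q = 0
Slack at optimum:
  C1: slack = 0 (binding)
  C2: slack = 8
  C3: slack = 10
  C4: slack = 4
  p ≥ 0: p = 7
  q ≥ 0: q = 0 (binding)
Binding constraints: C1, q ≥ 0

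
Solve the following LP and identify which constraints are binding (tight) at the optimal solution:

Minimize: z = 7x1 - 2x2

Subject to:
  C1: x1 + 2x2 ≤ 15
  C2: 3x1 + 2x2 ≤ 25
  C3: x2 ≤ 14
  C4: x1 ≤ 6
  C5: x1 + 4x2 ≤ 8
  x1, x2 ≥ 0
Optimal: x1 = 0, x2 = 2
Slack at optimum:
  C1: slack = 11
  C2: slack = 21
  C3: slack = 12
  C4: slack = 6
  C5: slack = 0 (binding)
  x1 ≥ 0: x1 = 0 (binding)
  x2 ≥ 0: x2 = 2
Binding constraints: C5, x1 ≥ 0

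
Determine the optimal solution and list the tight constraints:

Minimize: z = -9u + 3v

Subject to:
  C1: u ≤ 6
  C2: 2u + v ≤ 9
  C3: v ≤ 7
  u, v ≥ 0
Optimal: u = 4.5, v = 0
Slack at optimum:
  C1: slack = 1.5
  C2: slack = 0 (binding)
  C3: slack = 7
  u ≥ 0: u = 4.5
  v ≥ 0: v = 0 (binding)
Binding constraints: C2, v ≥ 0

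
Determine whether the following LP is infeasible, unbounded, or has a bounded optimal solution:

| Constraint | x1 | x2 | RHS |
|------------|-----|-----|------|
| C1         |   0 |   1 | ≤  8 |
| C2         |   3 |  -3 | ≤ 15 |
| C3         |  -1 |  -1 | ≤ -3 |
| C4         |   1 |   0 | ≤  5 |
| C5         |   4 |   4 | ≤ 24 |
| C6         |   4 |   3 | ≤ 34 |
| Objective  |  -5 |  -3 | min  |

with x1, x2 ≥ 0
The point (5, 1) satisfies every constraint, so the LP is feasible; the constraints give x1 ≤ 5 and x2 ≤ 8, which with x1, x2 ≥ 0 keep the feasible region inside a bounded box. A feasible, bounded LP attains a finite optimum at a vertex.

Evaluating z = -5x1 - 3x2 at each vertex:
  (3, 0): z = -15
  (5, 0): z = -25
  (5, 1): z = -28
  (0, 6): z = -18
  (0, 3): z = -9

The LP has an optimal solution: (5, 1) with z = -28.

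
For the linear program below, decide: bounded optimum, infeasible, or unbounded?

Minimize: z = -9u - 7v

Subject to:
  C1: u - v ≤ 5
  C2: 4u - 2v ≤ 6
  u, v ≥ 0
Feasible point: (0, 0) satisfies every constraint, so the LP is feasible.
Direction d = (0, 1): for each constraint row a, a·d ≤ 0 —
  (1)(0) + (-1)(1) = -1 ≤ 0
  (4)(0) + (-2)(1) = -2 ≤ 0
and d ≥ 0, so (0, 0) + t·d stays feasible for every t ≥ 0. Along this ray z = -9u - 7v changes by -7 per unit t, so z → −∞.

Unbounded — the objective can decrease without bound over the feasible region.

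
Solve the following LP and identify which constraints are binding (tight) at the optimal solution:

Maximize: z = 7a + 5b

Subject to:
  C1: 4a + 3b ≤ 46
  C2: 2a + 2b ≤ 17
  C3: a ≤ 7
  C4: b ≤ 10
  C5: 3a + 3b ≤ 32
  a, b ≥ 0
Optimal: a = 7, b = 1.5
Binding: C2, C3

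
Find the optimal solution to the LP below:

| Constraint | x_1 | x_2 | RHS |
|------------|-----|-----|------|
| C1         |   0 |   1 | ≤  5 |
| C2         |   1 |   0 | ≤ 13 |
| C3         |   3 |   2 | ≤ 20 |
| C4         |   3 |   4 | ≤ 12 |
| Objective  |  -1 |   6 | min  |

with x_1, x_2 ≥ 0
x_1 = 4, x_2 = 0, z = -4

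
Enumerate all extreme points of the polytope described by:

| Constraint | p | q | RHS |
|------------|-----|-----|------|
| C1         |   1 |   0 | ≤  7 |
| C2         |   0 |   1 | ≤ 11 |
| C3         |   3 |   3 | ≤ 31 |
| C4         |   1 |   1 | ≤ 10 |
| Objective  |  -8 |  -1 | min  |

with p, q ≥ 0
Each vertex is the intersection of two constraint boundaries that also satisfies all remaining constraints:
  p = 0 and q = 0 → (0, 0)
  p = 7 and q = 0 → (7, 0)
  p = 7 and p + q = 10 → (7, 3)
  p + q = 10 and p = 0 → (0, 10)

Vertices: (0, 0), (7, 0), (7, 3), (0, 10)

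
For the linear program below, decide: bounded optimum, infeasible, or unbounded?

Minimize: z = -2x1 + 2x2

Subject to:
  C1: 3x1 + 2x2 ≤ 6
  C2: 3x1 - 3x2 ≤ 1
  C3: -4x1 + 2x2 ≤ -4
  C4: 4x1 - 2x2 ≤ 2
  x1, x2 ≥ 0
C4 requires 4x1 - 2x2 ≤ 2, while C3 (-4x1 + 2x2 ≤ -4) is equivalent to 4x1 - 2x2 ≥ 4. Together they would need 4 ≤ 4x1 - 2x2 ≤ 2, which is impossible since 4 > 2. No point satisfies all constraints.

The feasible region is empty; the LP is infeasible.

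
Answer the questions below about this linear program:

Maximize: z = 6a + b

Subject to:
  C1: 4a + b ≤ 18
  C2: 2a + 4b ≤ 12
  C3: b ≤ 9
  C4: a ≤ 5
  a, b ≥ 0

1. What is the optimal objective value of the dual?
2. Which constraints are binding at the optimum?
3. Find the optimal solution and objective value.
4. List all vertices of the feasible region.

1. 27 (by strong duality, equal to the primal optimum)
2. C1, b ≥ 0
3. a = 4.5, b = 0, z = 27
4. (0, 0), (4.5, 0), (4.286, 0.8571), (0, 3)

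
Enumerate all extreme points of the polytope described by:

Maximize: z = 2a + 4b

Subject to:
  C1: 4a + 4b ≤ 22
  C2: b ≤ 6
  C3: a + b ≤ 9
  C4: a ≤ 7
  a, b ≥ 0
Each vertex is the intersection of two constraint boundaries that also satisfies all remaining constraints:
  a = 0 and b = 0 → (0, 0)
  4a + 4b = 22 and b = 0 → (5.5, 0)
  4a + 4b = 22 and a = 0 → (0, 5.5)

Vertices: (0, 0), (5.5, 0), (0, 5.5)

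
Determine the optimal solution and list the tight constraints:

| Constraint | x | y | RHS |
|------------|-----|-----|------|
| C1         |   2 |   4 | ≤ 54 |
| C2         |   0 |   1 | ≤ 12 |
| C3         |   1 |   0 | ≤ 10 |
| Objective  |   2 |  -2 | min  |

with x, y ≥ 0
Optimal: x = 0, y = 12
Binding: C2, x ≥ 0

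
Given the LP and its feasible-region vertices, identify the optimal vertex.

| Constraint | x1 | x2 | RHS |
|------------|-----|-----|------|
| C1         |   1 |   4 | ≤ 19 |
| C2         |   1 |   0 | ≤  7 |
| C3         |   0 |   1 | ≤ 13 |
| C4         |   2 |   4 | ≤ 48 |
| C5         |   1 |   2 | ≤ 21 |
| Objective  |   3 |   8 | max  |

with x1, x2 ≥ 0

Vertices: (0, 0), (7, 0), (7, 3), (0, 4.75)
Evaluating z = 3x1 + 8x2 at each vertex:
  (0, 0): z = 0
  (7, 0): z = 21
  (7, 3): z = 45
  (0, 4.75): z = 38

The largest value is z = 45, attained at (7, 3).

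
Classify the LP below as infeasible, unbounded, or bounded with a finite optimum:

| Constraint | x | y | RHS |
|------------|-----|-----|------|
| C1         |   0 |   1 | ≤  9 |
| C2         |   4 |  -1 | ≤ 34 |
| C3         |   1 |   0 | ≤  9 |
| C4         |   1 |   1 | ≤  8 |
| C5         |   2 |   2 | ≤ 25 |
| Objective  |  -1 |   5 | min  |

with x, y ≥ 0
The point (8, 0) satisfies every constraint, so the LP is feasible; the constraints give x ≤ 9 and y ≤ 9, which with x, y ≥ 0 keep the feasible region inside a bounded box. A feasible, bounded LP attains a finite optimum at a vertex.

Evaluating z = -x + 5y at each vertex:
  (0, 0): z = 0
  (8, 0): z = -8
  (0, 8): z = 40

Feasible with finite optimum z* = -8 at (8, 0).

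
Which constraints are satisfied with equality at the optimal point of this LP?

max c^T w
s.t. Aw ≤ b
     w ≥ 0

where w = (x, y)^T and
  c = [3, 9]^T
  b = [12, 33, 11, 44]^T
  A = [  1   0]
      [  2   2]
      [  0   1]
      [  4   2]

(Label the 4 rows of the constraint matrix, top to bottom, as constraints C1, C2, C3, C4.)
Optimal: x = 5.5, y = 11
Slack at optimum:
  C1: slack = 6.5
  C2: slack = 0 (binding)
  C3: slack = 0 (binding)
  C4: slack = 0 (binding)
  x ≥ 0: x = 5.5
  y ≥ 0: y = 11
Binding constraints: C2, C3, C4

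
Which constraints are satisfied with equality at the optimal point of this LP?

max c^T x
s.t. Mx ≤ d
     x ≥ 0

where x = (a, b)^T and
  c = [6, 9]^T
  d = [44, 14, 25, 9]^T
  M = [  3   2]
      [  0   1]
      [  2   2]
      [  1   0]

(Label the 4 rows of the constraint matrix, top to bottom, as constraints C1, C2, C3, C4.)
Optimal: a = 0, b = 12.5
Binding: C3, a ≥ 0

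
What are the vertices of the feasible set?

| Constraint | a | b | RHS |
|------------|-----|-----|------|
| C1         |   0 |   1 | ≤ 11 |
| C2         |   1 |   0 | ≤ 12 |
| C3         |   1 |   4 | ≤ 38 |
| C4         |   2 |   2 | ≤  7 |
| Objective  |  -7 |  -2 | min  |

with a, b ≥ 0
Each vertex is the intersection of two constraint boundaries that also satisfies all remaining constraints:
  a = 0 and b = 0 → (0, 0)
  2a + 2b = 7 and b = 0 → (3.5, 0)
  2a + 2b = 7 and a = 0 → (0, 3.5)

Vertices: (0, 0), (3.5, 0), (0, 3.5)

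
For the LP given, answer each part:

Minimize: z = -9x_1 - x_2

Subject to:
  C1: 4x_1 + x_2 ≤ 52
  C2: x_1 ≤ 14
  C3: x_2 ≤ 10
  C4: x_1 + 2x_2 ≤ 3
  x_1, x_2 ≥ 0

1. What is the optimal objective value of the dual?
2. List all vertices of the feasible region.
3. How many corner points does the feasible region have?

1. -27 (by strong duality, equal to the primal optimum)
2. (0, 0), (3, 0), (0, 1.5)
3. 3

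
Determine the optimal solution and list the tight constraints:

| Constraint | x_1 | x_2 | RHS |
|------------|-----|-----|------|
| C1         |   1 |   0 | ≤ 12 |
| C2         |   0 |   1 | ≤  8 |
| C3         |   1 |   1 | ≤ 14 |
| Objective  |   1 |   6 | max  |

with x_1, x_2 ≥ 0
Optimal: x_1 = 6, x_2 = 8
Binding: C2, C3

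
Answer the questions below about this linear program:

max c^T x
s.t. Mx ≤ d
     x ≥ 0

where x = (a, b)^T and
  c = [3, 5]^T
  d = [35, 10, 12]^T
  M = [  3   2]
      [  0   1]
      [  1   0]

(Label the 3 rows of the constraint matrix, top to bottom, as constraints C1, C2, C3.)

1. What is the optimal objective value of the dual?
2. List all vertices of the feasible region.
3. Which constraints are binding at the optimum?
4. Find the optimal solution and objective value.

1. 65 (by strong duality, equal to the primal optimum)
2. (0, 0), (11.67, 0), (5, 10), (0, 10)
3. C1, C2
4. a = 5, b = 10, z = 65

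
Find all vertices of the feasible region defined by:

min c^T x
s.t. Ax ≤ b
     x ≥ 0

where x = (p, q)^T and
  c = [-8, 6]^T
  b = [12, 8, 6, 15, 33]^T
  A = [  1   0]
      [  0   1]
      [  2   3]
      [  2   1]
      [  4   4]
Each vertex is the intersection of two constraint boundaries that also satisfies all remaining constraints:
  p = 0 and q = 0 → (0, 0)
  2p + 3q = 6 and q = 0 → (3, 0)
  2p + 3q = 6 and p = 0 → (0, 2)

Vertices: (0, 0), (3, 0), (0, 2)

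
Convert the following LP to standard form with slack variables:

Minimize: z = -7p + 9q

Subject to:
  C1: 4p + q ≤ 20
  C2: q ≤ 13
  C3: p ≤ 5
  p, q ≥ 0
min z = -7p + 9q

s.t.
  4p + q + s1 = 20
  q + s2 = 13
  p + s3 = 5
  p, q, s1, s2, s3 ≥ 0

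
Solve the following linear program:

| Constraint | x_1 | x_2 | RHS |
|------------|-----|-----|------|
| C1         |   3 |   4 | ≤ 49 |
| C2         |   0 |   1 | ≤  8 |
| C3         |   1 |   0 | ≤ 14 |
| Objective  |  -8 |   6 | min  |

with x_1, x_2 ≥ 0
Each vertex is the intersection of two constraint boundaries that also satisfies all remaining constraints:
  x_1 = 0 and x_2 = 0 → (0, 0)
  x_1 = 14 and x_2 = 0 → (14, 0)
  3x_1 + 4x_2 = 49 and x_1 = 14 → (14, 1.75)
  3x_1 + 4x_2 = 49 and x_2 = 8 → (5.667, 8)
  x_2 = 8 and x_1 = 0 → (0, 8)

Evaluating z = -8x_1 + 6x_2 at each vertex:
  (0, 0): z = 0
  (14, 0): z = -112
  (14, 1.75): z = -101.5
  (5.667, 8): z = 2.667
  (0, 8): z = 48

The minimum is at (14, 0) with z = -112.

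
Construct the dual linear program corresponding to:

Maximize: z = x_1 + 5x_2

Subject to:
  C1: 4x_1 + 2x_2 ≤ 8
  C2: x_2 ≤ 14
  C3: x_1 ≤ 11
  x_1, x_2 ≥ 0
Minimize: z = 8y1 + 14y2 + 11y3

Subject to:
  C1: -4y1 - y3 ≤ -1
  C2: -2y1 - y2 ≤ -5
  y1, y2, y3 ≥ 0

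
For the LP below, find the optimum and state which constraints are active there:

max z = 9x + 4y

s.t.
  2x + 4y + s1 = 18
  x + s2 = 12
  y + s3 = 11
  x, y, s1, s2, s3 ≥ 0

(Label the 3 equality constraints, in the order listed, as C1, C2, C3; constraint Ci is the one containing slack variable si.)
Optimal: x = 9, y = 0
Slack at optimum:
  C1: slack = 0 (binding)
  C2: slack = 3
  C3: slack = 11
  x ≥ 0: x = 9
  y ≥ 0: y = 0 (binding)
Binding constraints: C1, y ≥ 0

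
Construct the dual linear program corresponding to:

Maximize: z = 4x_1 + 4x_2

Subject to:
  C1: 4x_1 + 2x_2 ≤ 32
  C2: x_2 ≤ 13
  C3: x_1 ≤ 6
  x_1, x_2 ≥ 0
Minimize: z = 32y1 + 13y2 + 6y3

Subject to:
  C1: -4y1 - y3 ≤ -4
  C2: -2y1 - y2 ≤ -4
  y1, y2, y3 ≥ 0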